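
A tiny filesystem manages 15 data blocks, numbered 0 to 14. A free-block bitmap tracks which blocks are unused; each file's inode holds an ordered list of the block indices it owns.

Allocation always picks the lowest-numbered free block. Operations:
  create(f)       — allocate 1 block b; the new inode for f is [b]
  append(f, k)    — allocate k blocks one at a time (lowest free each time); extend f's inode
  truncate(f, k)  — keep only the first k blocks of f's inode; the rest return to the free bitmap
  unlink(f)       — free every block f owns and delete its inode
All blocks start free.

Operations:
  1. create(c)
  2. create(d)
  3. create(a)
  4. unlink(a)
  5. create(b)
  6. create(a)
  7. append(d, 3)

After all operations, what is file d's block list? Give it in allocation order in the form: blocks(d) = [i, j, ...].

blocks(d) = [1, 4, 5, 6]

after create(c) → c:[0]  free=[F..............]
after create(d) → c:[0], d:[1]  free=[FF.............]
after create(a) → a:[2], c:[0], d:[1]  free=[FFF............]
after unlink(a) → c:[0], d:[1]  free=[FF.............]
after create(b) → b:[2], c:[0], d:[1]  free=[FFF............]
after create(a) → a:[3], b:[2], c:[0], d:[1]  free=[FFFF...........]
after append(d, 3) → a:[3], b:[2], c:[0], d:[1, 4, 5, 6]  free=[FFFFFFF........]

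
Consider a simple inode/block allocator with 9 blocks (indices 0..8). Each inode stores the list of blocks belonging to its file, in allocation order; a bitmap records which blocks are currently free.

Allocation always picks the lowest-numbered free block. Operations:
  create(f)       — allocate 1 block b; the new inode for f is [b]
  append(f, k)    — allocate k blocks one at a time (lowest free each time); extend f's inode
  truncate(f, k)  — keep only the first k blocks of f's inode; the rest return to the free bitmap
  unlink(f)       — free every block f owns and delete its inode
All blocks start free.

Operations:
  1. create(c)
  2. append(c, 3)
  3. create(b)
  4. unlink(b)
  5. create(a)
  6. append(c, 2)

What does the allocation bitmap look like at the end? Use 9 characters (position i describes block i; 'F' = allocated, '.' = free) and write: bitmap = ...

after create(c) → c:[0]  free=[F........]
after append(c, 3) → c:[0, 1, 2, 3]  free=[FFFF.....]
after create(b) → b:[4], c:[0, 1, 2, 3]  free=[FFFFF....]
after unlink(b) → c:[0, 1, 2, 3]  free=[FFFF.....]
after create(a) → a:[4], c:[0, 1, 2, 3]  free=[FFFFF....]
after append(c, 2) → a:[4], c:[0, 1, 2, 3, 5, 6]  free=[FFFFFFF..]

bitmap = FFFFFFF..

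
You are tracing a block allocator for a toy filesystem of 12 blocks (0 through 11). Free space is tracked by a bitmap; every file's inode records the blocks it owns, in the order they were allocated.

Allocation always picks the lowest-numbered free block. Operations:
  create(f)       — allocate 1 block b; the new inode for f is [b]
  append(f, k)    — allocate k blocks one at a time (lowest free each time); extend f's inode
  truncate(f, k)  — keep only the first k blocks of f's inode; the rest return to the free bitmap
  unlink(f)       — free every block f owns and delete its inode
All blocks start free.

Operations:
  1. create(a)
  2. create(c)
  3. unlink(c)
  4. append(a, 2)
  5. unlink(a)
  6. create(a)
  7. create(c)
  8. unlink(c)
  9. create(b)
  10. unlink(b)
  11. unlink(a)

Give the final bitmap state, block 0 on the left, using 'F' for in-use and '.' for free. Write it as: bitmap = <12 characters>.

create(a): bitmap=F........... | a=[0]
create(c): bitmap=FF.......... | a=[0] c=[1]
unlink(c): bitmap=F........... | a=[0]
append(a, 2): bitmap=FFF......... | a=[0, 1, 2]
unlink(a): bitmap=............ | 
create(a): bitmap=F........... | a=[0]
create(c): bitmap=FF.......... | a=[0] c=[1]
unlink(c): bitmap=F........... | a=[0]
create(b): bitmap=FF.......... | a=[0] b=[1]
unlink(b): bitmap=F........... | a=[0]
unlink(a): bitmap=............ | 

bitmap = ............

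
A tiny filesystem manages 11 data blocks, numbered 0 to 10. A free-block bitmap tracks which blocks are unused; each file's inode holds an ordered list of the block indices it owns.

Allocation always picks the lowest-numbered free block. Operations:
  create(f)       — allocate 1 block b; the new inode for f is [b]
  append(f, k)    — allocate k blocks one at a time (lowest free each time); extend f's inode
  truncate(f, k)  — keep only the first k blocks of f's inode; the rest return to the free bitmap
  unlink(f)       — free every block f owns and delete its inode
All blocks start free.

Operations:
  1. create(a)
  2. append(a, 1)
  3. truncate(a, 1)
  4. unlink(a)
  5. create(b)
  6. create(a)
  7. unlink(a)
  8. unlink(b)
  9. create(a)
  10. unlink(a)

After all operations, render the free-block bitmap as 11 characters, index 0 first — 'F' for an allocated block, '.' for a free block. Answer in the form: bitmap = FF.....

[1] create(a) — a=0 (map F..........)
[2] append(a, 1) — a=0,1 (map FF.........)
[3] truncate(a, 1) — a=0 (map F..........)
[4] unlink(a) —  (map ...........)
[5] create(b) — b=0 (map F..........)
[6] create(a) — a=1 b=0 (map FF.........)
[7] unlink(a) — b=0 (map F..........)
[8] unlink(b) —  (map ...........)
[9] create(a) — a=0 (map F..........)
[10] unlink(a) —  (map ...........)

bitmap = ...........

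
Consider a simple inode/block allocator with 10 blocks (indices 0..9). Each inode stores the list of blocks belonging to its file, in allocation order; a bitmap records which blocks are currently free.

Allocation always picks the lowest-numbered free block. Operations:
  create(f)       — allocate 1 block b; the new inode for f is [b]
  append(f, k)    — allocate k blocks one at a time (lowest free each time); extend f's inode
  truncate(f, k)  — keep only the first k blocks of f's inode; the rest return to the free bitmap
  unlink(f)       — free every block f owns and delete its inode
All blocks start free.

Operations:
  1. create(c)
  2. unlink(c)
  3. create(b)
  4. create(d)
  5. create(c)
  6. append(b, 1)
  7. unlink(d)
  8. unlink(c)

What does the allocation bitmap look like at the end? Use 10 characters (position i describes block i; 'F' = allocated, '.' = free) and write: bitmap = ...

bitmap = F..F......

[1] create(c) — c=0 (map F.........)
[2] unlink(c) —  (map ..........)
[3] create(b) — b=0 (map F.........)
[4] create(d) — b=0 d=1 (map FF........)
[5] create(c) — b=0 c=2 d=1 (map FFF.......)
[6] append(b, 1) — b=0,3 c=2 d=1 (map FFFF......)
[7] unlink(d) — b=0,3 c=2 (map F.FF......)
[8] unlink(c) — b=0,3 (map F..F......)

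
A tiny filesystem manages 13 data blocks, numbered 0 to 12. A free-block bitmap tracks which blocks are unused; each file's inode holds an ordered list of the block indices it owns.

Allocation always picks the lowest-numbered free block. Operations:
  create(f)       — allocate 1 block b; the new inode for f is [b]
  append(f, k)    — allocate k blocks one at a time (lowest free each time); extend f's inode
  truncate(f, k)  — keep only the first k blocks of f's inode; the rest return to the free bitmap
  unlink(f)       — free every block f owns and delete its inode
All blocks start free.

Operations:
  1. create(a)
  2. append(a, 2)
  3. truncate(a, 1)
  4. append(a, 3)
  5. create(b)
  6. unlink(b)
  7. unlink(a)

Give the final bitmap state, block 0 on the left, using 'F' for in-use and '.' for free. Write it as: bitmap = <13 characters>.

after create(a) → a:[0]  free=[F............]
after append(a, 2) → a:[0, 1, 2]  free=[FFF..........]
after truncate(a, 1) → a:[0]  free=[F............]
after append(a, 3) → a:[0, 1, 2, 3]  free=[FFFF.........]
after create(b) → a:[0, 1, 2, 3], b:[4]  free=[FFFFF........]
after unlink(b) → a:[0, 1, 2, 3]  free=[FFFF.........]
after unlink(a) →   free=[.............]

bitmap = .............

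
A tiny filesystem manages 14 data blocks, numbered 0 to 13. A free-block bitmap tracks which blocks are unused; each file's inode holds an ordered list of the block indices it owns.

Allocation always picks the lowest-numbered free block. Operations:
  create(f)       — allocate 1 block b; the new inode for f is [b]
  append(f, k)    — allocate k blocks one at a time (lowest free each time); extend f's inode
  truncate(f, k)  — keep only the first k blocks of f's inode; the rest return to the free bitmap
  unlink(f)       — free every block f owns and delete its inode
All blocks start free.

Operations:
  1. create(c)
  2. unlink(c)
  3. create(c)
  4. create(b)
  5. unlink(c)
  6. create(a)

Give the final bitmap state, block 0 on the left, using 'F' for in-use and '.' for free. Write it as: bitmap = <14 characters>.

bitmap = FF............

[1] create(c) — c=0 (map F.............)
[2] unlink(c) —  (map ..............)
[3] create(c) — c=0 (map F.............)
[4] create(b) — b=1 c=0 (map FF............)
[5] unlink(c) — b=1 (map .F............)
[6] create(a) — a=0 b=1 (map FF............)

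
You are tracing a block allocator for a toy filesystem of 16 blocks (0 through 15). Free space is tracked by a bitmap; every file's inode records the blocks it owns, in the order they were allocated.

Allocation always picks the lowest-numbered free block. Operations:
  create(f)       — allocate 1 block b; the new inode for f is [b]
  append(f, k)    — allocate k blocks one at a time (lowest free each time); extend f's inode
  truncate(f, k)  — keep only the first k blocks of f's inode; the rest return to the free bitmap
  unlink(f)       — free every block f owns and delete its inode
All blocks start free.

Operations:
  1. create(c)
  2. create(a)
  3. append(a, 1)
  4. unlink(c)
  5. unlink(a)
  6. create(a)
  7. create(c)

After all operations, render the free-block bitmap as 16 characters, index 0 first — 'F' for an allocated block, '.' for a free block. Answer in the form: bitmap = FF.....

bitmap = FF..............

after create(c) → c:[0]  free=[F...............]
after create(a) → a:[1], c:[0]  free=[FF..............]
after append(a, 1) → a:[1, 2], c:[0]  free=[FFF.............]
after unlink(c) → a:[1, 2]  free=[.FF.............]
after unlink(a) →   free=[................]
after create(a) → a:[0]  free=[F...............]
after create(c) → a:[0], c:[1]  free=[FF..............]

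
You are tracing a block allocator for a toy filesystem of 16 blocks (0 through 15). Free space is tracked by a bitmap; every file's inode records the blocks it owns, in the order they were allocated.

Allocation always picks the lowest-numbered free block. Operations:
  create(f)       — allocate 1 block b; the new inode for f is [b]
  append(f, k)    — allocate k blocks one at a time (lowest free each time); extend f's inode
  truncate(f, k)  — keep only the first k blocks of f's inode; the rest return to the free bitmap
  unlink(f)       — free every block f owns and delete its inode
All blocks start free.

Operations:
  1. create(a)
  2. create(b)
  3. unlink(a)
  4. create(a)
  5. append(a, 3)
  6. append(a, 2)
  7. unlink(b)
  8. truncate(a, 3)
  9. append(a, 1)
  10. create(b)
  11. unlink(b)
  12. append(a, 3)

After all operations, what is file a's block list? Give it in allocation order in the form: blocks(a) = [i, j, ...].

  1. create(a)  ⇒  F...............  {a→[0]}
  2. create(b)  ⇒  FF..............  {a→[0]; b→[1]}
  3. unlink(a)  ⇒  .F..............  {b→[1]}
  4. create(a)  ⇒  FF..............  {a→[0]; b→[1]}
  5. append(a, 3)  ⇒  FFFFF...........  {a→[0, 2, 3, 4]; b→[1]}
  6. append(a, 2)  ⇒  FFFFFFF.........  {a→[0, 2, 3, 4, 5, 6]; b→[1]}
  7. unlink(b)  ⇒  F.FFFFF.........  {a→[0, 2, 3, 4, 5, 6]}
  8. truncate(a, 3)  ⇒  F.FF............  {a→[0, 2, 3]}
  9. append(a, 1)  ⇒  FFFF............  {a→[0, 2, 3, 1]}
  10. create(b)  ⇒  FFFFF...........  {a→[0, 2, 3, 1]; b→[4]}
  11. unlink(b)  ⇒  FFFF............  {a→[0, 2, 3, 1]}
  12. append(a, 3)  ⇒  FFFFFFF.........  {a→[0, 2, 3, 1, 4, 5, 6]}

blocks(a) = [0, 2, 3, 1, 4, 5, 6]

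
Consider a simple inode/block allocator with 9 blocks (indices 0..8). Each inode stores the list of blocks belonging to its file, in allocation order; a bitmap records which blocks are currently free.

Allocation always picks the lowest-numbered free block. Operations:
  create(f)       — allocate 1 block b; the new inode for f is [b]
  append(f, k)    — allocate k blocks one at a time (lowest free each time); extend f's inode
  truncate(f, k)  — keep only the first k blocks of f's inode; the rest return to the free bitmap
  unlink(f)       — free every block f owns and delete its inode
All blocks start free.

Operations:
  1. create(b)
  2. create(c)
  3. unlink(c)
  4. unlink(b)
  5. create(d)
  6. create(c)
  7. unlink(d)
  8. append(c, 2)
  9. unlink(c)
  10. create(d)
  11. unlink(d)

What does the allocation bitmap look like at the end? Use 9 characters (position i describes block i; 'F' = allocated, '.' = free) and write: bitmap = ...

[1] create(b) — b=0 (map F........)
[2] create(c) — b=0 c=1 (map FF.......)
[3] unlink(c) — b=0 (map F........)
[4] unlink(b) —  (map .........)
[5] create(d) — d=0 (map F........)
[6] create(c) — c=1 d=0 (map FF.......)
[7] unlink(d) — c=1 (map .F.......)
[8] append(c, 2) — c=1,0,2 (map FFF......)
[9] unlink(c) —  (map .........)
[10] create(d) — d=0 (map F........)
[11] unlink(d) —  (map .........)

bitmap = .........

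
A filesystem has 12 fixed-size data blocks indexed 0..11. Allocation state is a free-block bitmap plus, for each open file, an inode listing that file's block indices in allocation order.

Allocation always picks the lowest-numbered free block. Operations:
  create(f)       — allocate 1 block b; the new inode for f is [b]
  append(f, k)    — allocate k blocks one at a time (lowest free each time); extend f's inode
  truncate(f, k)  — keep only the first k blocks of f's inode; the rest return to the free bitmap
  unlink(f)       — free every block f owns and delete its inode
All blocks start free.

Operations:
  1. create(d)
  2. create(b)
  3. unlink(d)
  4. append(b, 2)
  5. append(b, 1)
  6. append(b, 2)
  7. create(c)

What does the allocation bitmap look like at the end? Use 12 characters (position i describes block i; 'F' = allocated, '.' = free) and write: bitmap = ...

create(d): bitmap=F........... | d=[0]
create(b): bitmap=FF.......... | b=[1] d=[0]
unlink(d): bitmap=.F.......... | b=[1]
append(b, 2): bitmap=FFF......... | b=[1, 0, 2]
append(b, 1): bitmap=FFFF........ | b=[1, 0, 2, 3]
append(b, 2): bitmap=FFFFFF...... | b=[1, 0, 2, 3, 4, 5]
create(c): bitmap=FFFFFFF..... | b=[1, 0, 2, 3, 4, 5] c=[6]

bitmap = FFFFFFF.....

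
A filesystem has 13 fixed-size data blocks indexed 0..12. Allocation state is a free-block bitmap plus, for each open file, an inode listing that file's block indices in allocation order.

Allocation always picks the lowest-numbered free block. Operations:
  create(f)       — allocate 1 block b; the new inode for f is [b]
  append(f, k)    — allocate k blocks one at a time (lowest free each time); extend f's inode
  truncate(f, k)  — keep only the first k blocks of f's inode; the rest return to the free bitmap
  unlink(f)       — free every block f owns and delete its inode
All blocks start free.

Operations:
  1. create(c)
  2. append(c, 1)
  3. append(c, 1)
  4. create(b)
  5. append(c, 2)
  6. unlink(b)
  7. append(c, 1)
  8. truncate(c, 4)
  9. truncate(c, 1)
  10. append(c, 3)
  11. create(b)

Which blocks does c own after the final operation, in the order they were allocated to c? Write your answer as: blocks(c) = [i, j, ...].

blocks(c) = [0, 1, 2, 3]

after create(c) → c:[0]  free=[F............]
after append(c, 1) → c:[0, 1]  free=[FF...........]
after append(c, 1) → c:[0, 1, 2]  free=[FFF..........]
after create(b) → b:[3], c:[0, 1, 2]  free=[FFFF.........]
after append(c, 2) → b:[3], c:[0, 1, 2, 4, 5]  free=[FFFFFF.......]
after unlink(b) → c:[0, 1, 2, 4, 5]  free=[FFF.FF.......]
after append(c, 1) → c:[0, 1, 2, 4, 5, 3]  free=[FFFFFF.......]
after truncate(c, 4) → c:[0, 1, 2, 4]  free=[FFF.F........]
after truncate(c, 1) → c:[0]  free=[F............]
after append(c, 3) → c:[0, 1, 2, 3]  free=[FFFF.........]
after create(b) → b:[4], c:[0, 1, 2, 3]  free=[FFFFF........]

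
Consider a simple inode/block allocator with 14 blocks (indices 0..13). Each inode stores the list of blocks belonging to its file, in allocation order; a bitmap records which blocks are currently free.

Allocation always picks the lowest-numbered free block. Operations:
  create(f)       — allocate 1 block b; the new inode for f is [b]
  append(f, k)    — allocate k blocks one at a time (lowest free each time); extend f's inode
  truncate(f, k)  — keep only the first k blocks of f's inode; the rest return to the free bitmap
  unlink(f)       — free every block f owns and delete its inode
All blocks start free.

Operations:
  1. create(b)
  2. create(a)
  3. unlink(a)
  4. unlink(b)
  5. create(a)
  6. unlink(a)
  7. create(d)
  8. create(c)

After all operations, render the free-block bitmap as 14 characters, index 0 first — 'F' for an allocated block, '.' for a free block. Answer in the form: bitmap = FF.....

bitmap = FF............

after create(b) → b:[0]  free=[F.............]
after create(a) → a:[1], b:[0]  free=[FF............]
after unlink(a) → b:[0]  free=[F.............]
after unlink(b) →   free=[..............]
after create(a) → a:[0]  free=[F.............]
after unlink(a) →   free=[..............]
after create(d) → d:[0]  free=[F.............]
after create(c) → c:[1], d:[0]  free=[FF............]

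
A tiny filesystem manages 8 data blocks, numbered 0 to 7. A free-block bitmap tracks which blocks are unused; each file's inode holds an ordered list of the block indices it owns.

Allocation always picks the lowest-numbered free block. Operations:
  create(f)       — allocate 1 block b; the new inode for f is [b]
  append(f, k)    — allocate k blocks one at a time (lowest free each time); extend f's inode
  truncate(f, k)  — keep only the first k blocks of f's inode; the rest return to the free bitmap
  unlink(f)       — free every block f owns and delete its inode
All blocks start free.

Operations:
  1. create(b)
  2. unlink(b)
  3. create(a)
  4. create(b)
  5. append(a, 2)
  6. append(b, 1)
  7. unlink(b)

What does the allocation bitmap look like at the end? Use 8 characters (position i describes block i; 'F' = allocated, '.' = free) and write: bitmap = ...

[1] create(b) — b=0 (map F.......)
[2] unlink(b) —  (map ........)
[3] create(a) — a=0 (map F.......)
[4] create(b) — a=0 b=1 (map FF......)
[5] append(a, 2) — a=0,2,3 b=1 (map FFFF....)
[6] append(b, 1) — a=0,2,3 b=1,4 (map FFFFF...)
[7] unlink(b) — a=0,2,3 (map F.FF....)

bitmap = F.FF....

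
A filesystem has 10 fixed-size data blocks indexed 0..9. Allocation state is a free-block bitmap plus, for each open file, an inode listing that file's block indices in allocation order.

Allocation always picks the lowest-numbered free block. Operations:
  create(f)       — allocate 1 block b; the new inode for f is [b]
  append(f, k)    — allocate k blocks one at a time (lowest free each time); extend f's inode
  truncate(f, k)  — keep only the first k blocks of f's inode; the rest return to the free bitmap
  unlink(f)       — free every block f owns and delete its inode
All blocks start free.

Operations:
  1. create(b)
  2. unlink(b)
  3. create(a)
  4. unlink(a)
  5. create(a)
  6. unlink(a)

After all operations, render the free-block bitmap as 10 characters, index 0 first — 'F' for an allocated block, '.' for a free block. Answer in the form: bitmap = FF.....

bitmap = ..........

  1. create(b)  ⇒  F.........  {b→[0]}
  2. unlink(b)  ⇒  ..........  {}
  3. create(a)  ⇒  F.........  {a→[0]}
  4. unlink(a)  ⇒  ..........  {}
  5. create(a)  ⇒  F.........  {a→[0]}
  6. unlink(a)  ⇒  ..........  {}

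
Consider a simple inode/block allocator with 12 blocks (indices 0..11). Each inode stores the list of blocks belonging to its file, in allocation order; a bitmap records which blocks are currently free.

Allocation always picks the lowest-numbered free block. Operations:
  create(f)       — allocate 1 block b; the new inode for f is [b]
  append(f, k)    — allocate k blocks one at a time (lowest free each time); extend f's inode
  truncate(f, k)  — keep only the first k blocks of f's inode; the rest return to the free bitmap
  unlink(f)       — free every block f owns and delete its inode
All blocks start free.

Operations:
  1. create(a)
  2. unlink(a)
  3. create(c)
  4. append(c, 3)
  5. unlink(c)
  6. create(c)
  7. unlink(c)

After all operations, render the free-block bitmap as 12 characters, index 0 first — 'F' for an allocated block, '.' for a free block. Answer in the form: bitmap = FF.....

bitmap = ............

after create(a) → a:[0]  free=[F...........]
after unlink(a) →   free=[............]
after create(c) → c:[0]  free=[F...........]
after append(c, 3) → c:[0, 1, 2, 3]  free=[FFFF........]
after unlink(c) →   free=[............]
after create(c) → c:[0]  free=[F...........]
after unlink(c) →   free=[............]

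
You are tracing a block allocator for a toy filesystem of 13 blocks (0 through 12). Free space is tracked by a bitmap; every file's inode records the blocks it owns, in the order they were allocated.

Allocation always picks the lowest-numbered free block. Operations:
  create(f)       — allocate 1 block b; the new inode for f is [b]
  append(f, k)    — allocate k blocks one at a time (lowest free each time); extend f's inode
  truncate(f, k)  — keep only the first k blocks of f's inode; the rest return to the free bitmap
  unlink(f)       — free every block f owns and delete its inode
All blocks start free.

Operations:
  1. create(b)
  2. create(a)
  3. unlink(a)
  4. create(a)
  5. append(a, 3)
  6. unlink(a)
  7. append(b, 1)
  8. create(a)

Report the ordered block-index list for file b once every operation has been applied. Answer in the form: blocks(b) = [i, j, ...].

blocks(b) = [0, 1]

[1] create(b) — b=0 (map F............)
[2] create(a) — a=1 b=0 (map FF...........)
[3] unlink(a) — b=0 (map F............)
[4] create(a) — a=1 b=0 (map FF...........)
[5] append(a, 3) — a=1,2,3,4 b=0 (map FFFFF........)
[6] unlink(a) — b=0 (map F............)
[7] append(b, 1) — b=0,1 (map FF...........)
[8] create(a) — a=2 b=0,1 (map FFF..........)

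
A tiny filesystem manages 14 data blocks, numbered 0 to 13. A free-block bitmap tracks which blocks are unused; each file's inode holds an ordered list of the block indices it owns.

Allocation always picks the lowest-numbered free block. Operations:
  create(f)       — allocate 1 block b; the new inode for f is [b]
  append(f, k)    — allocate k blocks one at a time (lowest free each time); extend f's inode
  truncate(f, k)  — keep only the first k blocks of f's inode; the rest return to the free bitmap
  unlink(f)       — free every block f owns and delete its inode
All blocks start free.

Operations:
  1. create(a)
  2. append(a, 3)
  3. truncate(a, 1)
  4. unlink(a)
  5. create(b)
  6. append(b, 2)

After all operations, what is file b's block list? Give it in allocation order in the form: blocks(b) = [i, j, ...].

[1] create(a) — a=0 (map F.............)
[2] append(a, 3) — a=0,1,2,3 (map FFFF..........)
[3] truncate(a, 1) — a=0 (map F.............)
[4] unlink(a) —  (map ..............)
[5] create(b) — b=0 (map F.............)
[6] append(b, 2) — b=0,1,2 (map FFF...........)

blocks(b) = [0, 1, 2]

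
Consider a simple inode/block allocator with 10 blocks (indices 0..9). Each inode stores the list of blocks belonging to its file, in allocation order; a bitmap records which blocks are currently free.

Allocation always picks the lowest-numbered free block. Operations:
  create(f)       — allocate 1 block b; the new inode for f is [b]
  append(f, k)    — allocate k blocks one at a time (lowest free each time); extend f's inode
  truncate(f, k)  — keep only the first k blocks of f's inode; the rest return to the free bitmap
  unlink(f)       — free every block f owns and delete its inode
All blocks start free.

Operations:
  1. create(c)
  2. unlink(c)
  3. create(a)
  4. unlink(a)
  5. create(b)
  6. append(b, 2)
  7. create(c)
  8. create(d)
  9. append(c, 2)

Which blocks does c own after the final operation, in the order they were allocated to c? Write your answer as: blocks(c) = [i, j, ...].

blocks(c) = [3, 5, 6]

create(c): bitmap=F......... | c=[0]
unlink(c): bitmap=.......... | 
create(a): bitmap=F......... | a=[0]
unlink(a): bitmap=.......... | 
create(b): bitmap=F......... | b=[0]
append(b, 2): bitmap=FFF....... | b=[0, 1, 2]
create(c): bitmap=FFFF...... | b=[0, 1, 2] c=[3]
create(d): bitmap=FFFFF..... | b=[0, 1, 2] c=[3] d=[4]
append(c, 2): bitmap=FFFFFFF... | b=[0, 1, 2] c=[3, 5, 6] d=[4]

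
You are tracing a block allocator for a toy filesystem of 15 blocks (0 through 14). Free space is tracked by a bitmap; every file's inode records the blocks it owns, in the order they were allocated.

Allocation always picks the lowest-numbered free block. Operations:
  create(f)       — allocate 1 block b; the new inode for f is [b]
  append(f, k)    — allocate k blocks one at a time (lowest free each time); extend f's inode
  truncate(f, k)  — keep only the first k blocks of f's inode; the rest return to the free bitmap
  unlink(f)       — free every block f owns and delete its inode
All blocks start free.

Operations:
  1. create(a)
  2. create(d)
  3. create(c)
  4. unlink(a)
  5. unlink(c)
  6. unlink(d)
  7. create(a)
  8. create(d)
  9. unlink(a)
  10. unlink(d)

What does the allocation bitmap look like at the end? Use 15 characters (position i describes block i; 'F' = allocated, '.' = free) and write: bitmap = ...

  1. create(a)  ⇒  F..............  {a→[0]}
  2. create(d)  ⇒  FF.............  {a→[0]; d→[1]}
  3. create(c)  ⇒  FFF............  {a→[0]; c→[2]; d→[1]}
  4. unlink(a)  ⇒  .FF............  {c→[2]; d→[1]}
  5. unlink(c)  ⇒  .F.............  {d→[1]}
  6. unlink(d)  ⇒  ...............  {}
  7. create(a)  ⇒  F..............  {a→[0]}
  8. create(d)  ⇒  FF.............  {a→[0]; d→[1]}
  9. unlink(a)  ⇒  .F.............  {d→[1]}
  10. unlink(d)  ⇒  ...............  {}

bitmap = ...............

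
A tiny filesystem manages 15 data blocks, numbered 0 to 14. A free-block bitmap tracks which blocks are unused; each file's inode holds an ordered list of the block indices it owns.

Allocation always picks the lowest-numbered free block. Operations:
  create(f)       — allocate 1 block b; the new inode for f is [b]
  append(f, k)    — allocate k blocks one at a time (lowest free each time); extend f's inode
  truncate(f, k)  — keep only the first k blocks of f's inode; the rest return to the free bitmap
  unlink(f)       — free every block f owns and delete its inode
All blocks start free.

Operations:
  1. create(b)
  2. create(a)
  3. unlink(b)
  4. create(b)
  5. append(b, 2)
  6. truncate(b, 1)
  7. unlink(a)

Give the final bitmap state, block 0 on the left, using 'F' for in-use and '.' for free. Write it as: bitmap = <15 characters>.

bitmap = F..............

[1] create(b) — b=0 (map F..............)
[2] create(a) — a=1 b=0 (map FF.............)
[3] unlink(b) — a=1 (map .F.............)
[4] create(b) — a=1 b=0 (map FF.............)
[5] append(b, 2) — a=1 b=0,2,3 (map FFFF...........)
[6] truncate(b, 1) — a=1 b=0 (map FF.............)
[7] unlink(a) — b=0 (map F..............)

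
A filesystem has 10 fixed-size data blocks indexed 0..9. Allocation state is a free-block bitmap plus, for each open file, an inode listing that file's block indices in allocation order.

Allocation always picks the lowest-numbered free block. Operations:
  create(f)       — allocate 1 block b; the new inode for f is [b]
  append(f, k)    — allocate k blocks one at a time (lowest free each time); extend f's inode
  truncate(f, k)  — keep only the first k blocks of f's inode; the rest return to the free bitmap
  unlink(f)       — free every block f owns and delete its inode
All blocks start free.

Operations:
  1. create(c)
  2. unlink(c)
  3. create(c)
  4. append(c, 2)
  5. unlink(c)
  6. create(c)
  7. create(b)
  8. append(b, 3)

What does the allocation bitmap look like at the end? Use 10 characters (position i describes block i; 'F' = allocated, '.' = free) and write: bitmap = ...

[1] create(c) — c=0 (map F.........)
[2] unlink(c) —  (map ..........)
[3] create(c) — c=0 (map F.........)
[4] append(c, 2) — c=0,1,2 (map FFF.......)
[5] unlink(c) —  (map ..........)
[6] create(c) — c=0 (map F.........)
[7] create(b) — b=1 c=0 (map FF........)
[8] append(b, 3) — b=1,2,3,4 c=0 (map FFFFF.....)

bitmap = FFFFF.....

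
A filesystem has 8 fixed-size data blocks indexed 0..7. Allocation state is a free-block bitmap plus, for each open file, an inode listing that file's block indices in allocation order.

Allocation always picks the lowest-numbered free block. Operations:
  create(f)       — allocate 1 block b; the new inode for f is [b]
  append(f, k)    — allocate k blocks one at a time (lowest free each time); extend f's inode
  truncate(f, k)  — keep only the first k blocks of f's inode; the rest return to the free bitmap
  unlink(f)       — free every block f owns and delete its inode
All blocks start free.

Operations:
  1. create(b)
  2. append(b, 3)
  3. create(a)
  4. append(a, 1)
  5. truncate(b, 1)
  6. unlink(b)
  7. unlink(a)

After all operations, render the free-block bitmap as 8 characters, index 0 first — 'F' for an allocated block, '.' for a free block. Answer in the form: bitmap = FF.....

bitmap = ........

after create(b) → b:[0]  free=[F.......]
after append(b, 3) → b:[0, 1, 2, 3]  free=[FFFF....]
after create(a) → a:[4], b:[0, 1, 2, 3]  free=[FFFFF...]
after append(a, 1) → a:[4, 5], b:[0, 1, 2, 3]  free=[FFFFFF..]
after truncate(b, 1) → a:[4, 5], b:[0]  free=[F...FF..]
after unlink(b) → a:[4, 5]  free=[....FF..]
after unlink(a) →   free=[........]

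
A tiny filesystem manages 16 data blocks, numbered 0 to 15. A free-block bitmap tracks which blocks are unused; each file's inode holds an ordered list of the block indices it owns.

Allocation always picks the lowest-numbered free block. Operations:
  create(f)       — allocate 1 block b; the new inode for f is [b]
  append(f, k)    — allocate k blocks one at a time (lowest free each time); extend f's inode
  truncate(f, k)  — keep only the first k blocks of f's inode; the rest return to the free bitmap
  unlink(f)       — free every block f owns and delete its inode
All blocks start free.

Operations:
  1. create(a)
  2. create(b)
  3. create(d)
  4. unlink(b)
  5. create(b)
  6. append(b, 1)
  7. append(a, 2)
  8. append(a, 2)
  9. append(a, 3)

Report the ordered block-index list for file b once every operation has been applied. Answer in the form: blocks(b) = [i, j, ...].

create(a): bitmap=F............... | a=[0]
create(b): bitmap=FF.............. | a=[0] b=[1]
create(d): bitmap=FFF............. | a=[0] b=[1] d=[2]
unlink(b): bitmap=F.F............. | a=[0] d=[2]
create(b): bitmap=FFF............. | a=[0] b=[1] d=[2]
append(b, 1): bitmap=FFFF............ | a=[0] b=[1, 3] d=[2]
append(a, 2): bitmap=FFFFFF.......... | a=[0, 4, 5] b=[1, 3] d=[2]
append(a, 2): bitmap=FFFFFFFF........ | a=[0, 4, 5, 6, 7] b=[1, 3] d=[2]
append(a, 3): bitmap=FFFFFFFFFFF..... | a=[0, 4, 5, 6, 7, 8, 9, 10] b=[1, 3] d=[2]

blocks(b) = [1, 3]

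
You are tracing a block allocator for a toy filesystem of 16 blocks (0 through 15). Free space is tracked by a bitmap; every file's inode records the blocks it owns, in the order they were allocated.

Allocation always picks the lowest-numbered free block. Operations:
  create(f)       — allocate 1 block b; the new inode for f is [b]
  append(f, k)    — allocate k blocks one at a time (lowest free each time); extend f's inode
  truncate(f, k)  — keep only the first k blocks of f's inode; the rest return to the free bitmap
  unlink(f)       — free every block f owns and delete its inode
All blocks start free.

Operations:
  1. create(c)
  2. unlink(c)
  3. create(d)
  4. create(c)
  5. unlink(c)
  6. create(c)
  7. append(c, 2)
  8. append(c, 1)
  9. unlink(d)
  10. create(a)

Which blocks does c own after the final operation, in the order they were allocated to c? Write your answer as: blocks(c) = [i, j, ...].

blocks(c) = [1, 2, 3, 4]

[1] create(c) — c=0 (map F...............)
[2] unlink(c) —  (map ................)
[3] create(d) — d=0 (map F...............)
[4] create(c) — c=1 d=0 (map FF..............)
[5] unlink(c) — d=0 (map F...............)
[6] create(c) — c=1 d=0 (map FF..............)
[7] append(c, 2) — c=1,2,3 d=0 (map FFFF............)
[8] append(c, 1) — c=1,2,3,4 d=0 (map FFFFF...........)
[9] unlink(d) — c=1,2,3,4 (map .FFFF...........)
[10] create(a) — a=0 c=1,2,3,4 (map FFFFF...........)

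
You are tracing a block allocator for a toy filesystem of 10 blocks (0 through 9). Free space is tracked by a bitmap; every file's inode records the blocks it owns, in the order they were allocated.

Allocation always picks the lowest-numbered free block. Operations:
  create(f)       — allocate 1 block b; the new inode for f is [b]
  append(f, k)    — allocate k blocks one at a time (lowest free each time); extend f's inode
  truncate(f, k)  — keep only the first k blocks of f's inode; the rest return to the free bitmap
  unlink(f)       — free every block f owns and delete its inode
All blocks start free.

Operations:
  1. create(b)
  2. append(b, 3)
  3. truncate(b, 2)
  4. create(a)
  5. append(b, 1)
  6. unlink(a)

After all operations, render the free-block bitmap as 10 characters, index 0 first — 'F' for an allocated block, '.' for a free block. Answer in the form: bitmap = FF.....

bitmap = FF.F......

[1] create(b) — b=0 (map F.........)
[2] append(b, 3) — b=0,1,2,3 (map FFFF......)
[3] truncate(b, 2) — b=0,1 (map FF........)
[4] create(a) — a=2 b=0,1 (map FFF.......)
[5] append(b, 1) — a=2 b=0,1,3 (map FFFF......)
[6] unlink(a) — b=0,1,3 (map FF.F......)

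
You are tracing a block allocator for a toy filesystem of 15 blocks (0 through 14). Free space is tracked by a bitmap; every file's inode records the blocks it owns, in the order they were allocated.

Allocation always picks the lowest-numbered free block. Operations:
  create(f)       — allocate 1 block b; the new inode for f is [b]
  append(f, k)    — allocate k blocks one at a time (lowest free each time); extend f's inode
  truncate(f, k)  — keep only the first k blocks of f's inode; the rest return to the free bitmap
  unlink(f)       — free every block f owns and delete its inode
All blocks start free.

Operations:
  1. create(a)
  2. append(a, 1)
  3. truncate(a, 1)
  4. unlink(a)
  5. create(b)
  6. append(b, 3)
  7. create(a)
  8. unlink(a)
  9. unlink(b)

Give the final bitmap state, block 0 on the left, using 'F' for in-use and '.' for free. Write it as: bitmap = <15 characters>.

[1] create(a) — a=0 (map F..............)
[2] append(a, 1) — a=0,1 (map FF.............)
[3] truncate(a, 1) — a=0 (map F..............)
[4] unlink(a) —  (map ...............)
[5] create(b) — b=0 (map F..............)
[6] append(b, 3) — b=0,1,2,3 (map FFFF...........)
[7] create(a) — a=4 b=0,1,2,3 (map FFFFF..........)
[8] unlink(a) — b=0,1,2,3 (map FFFF...........)
[9] unlink(b) —  (map ...............)

bitmap = ...............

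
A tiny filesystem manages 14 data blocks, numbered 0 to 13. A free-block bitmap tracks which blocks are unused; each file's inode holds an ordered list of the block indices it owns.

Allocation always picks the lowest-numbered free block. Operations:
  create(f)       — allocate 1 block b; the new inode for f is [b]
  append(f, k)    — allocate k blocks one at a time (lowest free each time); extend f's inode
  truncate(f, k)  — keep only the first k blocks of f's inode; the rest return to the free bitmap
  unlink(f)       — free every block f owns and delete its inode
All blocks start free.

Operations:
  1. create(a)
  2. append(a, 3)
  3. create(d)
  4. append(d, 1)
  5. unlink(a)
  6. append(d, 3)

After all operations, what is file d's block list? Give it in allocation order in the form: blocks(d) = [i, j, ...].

[1] create(a) — a=0 (map F.............)
[2] append(a, 3) — a=0,1,2,3 (map FFFF..........)
[3] create(d) — a=0,1,2,3 d=4 (map FFFFF.........)
[4] append(d, 1) — a=0,1,2,3 d=4,5 (map FFFFFF........)
[5] unlink(a) — d=4,5 (map ....FF........)
[6] append(d, 3) — d=4,5,0,1,2 (map FFF.FF........)

blocks(d) = [4, 5, 0, 1, 2]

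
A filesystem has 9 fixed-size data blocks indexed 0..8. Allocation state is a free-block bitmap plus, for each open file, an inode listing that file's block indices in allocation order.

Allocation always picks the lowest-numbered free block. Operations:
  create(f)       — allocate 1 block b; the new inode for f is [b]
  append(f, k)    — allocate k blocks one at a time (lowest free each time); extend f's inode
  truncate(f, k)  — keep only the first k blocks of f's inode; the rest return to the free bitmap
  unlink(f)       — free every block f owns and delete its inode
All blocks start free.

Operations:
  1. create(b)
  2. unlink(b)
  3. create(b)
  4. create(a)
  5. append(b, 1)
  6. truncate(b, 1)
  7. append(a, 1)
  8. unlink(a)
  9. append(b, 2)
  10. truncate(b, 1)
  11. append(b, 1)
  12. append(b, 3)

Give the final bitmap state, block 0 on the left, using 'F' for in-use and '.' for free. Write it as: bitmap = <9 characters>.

bitmap = FFFFF....

[1] create(b) — b=0 (map F........)
[2] unlink(b) —  (map .........)
[3] create(b) — b=0 (map F........)
[4] create(a) — a=1 b=0 (map FF.......)
[5] append(b, 1) — a=1 b=0,2 (map FFF......)
[6] truncate(b, 1) — a=1 b=0 (map FF.......)
[7] append(a, 1) — a=1,2 b=0 (map FFF......)
[8] unlink(a) — b=0 (map F........)
[9] append(b, 2) — b=0,1,2 (map FFF......)
[10] truncate(b, 1) — b=0 (map F........)
[11] append(b, 1) — b=0,1 (map FF.......)
[12] append(b, 3) — b=0,1,2,3,4 (map FFFFF....)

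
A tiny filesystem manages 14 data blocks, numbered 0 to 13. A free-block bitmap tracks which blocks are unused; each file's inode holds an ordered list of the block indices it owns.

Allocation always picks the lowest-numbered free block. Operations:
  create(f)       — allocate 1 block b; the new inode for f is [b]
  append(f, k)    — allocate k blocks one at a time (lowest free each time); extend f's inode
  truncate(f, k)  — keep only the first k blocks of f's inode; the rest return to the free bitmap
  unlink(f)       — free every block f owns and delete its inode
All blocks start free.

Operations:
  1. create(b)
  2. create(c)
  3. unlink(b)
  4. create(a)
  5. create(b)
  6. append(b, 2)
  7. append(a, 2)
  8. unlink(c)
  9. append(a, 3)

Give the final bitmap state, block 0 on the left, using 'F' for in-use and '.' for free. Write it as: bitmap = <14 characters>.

bitmap = FFFFFFFFF.....

after create(b) → b:[0]  free=[F.............]
after create(c) → b:[0], c:[1]  free=[FF............]
after unlink(b) → c:[1]  free=[.F............]
after create(a) → a:[0], c:[1]  free=[FF............]
after create(b) → a:[0], b:[2], c:[1]  free=[FFF...........]
after append(b, 2) → a:[0], b:[2, 3, 4], c:[1]  free=[FFFFF.........]
after append(a, 2) → a:[0, 5, 6], b:[2, 3, 4], c:[1]  free=[FFFFFFF.......]
after unlink(c) → a:[0, 5, 6], b:[2, 3, 4]  free=[F.FFFFF.......]
after append(a, 3) → a:[0, 5, 6, 1, 7, 8], b:[2, 3, 4]  free=[FFFFFFFFF.....]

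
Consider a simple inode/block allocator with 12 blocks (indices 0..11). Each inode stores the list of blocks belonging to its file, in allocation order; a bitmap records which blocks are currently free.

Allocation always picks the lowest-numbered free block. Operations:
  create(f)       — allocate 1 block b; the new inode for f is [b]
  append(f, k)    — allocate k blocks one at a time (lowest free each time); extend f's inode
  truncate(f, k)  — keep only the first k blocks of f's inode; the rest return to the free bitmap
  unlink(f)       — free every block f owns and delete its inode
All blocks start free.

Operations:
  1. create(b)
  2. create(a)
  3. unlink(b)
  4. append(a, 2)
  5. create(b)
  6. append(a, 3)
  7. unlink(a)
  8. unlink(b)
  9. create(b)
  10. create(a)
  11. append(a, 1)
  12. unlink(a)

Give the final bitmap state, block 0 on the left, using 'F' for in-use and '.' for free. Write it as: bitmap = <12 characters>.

after create(b) → b:[0]  free=[F...........]
after create(a) → a:[1], b:[0]  free=[FF..........]
after unlink(b) → a:[1]  free=[.F..........]
after append(a, 2) → a:[1, 0, 2]  free=[FFF.........]
after create(b) → a:[1, 0, 2], b:[3]  free=[FFFF........]
after append(a, 3) → a:[1, 0, 2, 4, 5, 6], b:[3]  free=[FFFFFFF.....]
after unlink(a) → b:[3]  free=[...F........]
after unlink(b) →   free=[............]
after create(b) → b:[0]  free=[F...........]
after create(a) → a:[1], b:[0]  free=[FF..........]
after append(a, 1) → a:[1, 2], b:[0]  free=[FFF.........]
after unlink(a) → b:[0]  free=[F...........]

bitmap = F...........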